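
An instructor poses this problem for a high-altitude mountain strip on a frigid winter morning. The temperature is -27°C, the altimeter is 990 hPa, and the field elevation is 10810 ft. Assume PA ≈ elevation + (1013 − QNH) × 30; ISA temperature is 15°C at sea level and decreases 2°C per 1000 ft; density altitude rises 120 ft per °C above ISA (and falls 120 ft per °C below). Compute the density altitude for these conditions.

Pressure altitude = 10810 + (1013 − 990) × 30 = 10810 + (+690) = 11500 ft.
ISA temperature at 11500 ft = 15 − 2 × (11500/1000) = -8°C.
ISA deviation = -27 − (-8) = -19°C.
Density altitude = 11500 + 120 × (-19) = 9220 ft.

9220 ft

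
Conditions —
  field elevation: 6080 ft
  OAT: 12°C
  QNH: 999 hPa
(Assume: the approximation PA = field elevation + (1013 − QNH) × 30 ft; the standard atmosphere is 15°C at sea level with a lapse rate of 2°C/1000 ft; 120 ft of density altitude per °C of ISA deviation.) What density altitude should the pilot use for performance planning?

Pressure altitude = 6080 + (1013 − 999) × 30 = 6080 + (+420) = 6500 ft.
ISA temperature at 6500 ft = 15 − 2 × (6500/1000) = 2°C.
ISA deviation = 12 − 2 = +10°C.
Density altitude = 6500 + 120 × (10) = 7700 ft.

7700 ft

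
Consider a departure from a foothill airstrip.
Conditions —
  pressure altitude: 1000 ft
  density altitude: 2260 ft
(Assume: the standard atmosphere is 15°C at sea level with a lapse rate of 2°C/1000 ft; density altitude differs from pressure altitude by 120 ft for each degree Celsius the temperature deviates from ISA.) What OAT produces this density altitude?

Density altitude − pressure altitude = 2260 − 1000 = +1260 ft.
At 120 ft/°C that is an ISA deviation of 1260/120 = +10.5°C.
ISA temperature at 1000 ft = 15 − 2 × (1000/1000) = 13°C.
OAT = ISA + deviation = 13 + (+10.5) = 23.5°C.

23.5°C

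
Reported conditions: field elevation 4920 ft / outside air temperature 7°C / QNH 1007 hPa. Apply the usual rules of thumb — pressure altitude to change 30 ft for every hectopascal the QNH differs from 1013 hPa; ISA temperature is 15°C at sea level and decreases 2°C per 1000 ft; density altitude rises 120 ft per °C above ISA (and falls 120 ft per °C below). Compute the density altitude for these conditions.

Pressure altitude = 4920 + (1013 − 1007) × 30 = 4920 + (+180) = 5100 ft.
ISA temperature at 5100 ft = 15 − 2 × (5100/1000) = 4.8°C.
ISA deviation = 7 − 4.8 = +2.2°C.
Density altitude = 5100 + 120 × (2.2) = 5364 ft.

5364 ft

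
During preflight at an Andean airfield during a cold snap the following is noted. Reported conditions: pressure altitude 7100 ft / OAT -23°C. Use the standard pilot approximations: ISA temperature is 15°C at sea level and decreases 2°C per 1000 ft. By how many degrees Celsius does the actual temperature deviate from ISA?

ISA-23.8°C

ISA temperature at 7100 ft = 15 − 2 × (7100/1000) = 0.8°C.
Deviation = OAT − ISA = -23 − 0.8 = -23.8°C.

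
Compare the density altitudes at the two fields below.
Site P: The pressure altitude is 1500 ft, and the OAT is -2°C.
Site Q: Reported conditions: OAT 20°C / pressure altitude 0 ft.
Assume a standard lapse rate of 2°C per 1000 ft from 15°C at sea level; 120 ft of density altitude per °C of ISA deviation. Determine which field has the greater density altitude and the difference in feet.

Site P: ISA temp = 12°C, deviation -14°C, DA = 1500 + 120 × (-14) = -180 ft.
Site Q: ISA temp = 15°C, deviation +5°C, DA = 0 + 120 × 5 = 600 ft.
Site Q is higher by 600 − (-180) = 780 ft.

Site Q by 780 ft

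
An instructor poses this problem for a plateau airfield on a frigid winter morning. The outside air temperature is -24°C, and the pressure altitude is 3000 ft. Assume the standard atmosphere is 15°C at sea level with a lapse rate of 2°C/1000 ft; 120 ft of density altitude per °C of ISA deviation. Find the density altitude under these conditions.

-960 ft

ISA temperature at 3000 ft = 15 − 2 × (3000/1000) = 9°C.
ISA deviation = -24 − 9 = -33°C.
Density altitude = 3000 + 120 × (-33) = 3000 + (-3960) = -960 ft.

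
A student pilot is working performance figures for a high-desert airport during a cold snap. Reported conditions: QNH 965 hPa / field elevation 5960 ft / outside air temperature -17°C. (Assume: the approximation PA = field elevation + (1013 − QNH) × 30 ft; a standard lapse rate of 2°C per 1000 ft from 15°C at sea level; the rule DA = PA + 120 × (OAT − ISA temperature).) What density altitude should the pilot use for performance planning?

5336 ft

Pressure altitude = 5960 + (1013 − 965) × 30 = 5960 + (+1440) = 7400 ft.
ISA temperature at 7400 ft = 15 − 2 × (7400/1000) = 0.2°C.
ISA deviation = -17 − 0.2 = -17.2°C.
Density altitude = 7400 + 120 × (-17.2) = 5336 ft.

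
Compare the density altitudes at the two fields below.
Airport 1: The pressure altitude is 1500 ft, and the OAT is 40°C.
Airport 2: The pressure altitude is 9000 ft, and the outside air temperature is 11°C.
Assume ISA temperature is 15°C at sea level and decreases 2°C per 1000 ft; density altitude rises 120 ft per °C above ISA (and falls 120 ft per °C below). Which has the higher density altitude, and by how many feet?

Airport 2 by 5820 ft

Airport 1: ISA temp = 12°C, deviation +28°C, DA = 1500 + 120 × 28 = 4860 ft.
Airport 2: ISA temp = -3°C, deviation +14°C, DA = 9000 + 120 × 14 = 10680 ft.
Airport 2 is higher by 10680 − 4860 = 5820 ft.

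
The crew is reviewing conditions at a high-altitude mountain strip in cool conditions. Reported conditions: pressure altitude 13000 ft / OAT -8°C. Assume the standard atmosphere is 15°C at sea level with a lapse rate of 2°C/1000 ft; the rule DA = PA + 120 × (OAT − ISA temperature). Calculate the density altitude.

13360 ft

ISA temperature at 13000 ft = 15 − 2 × (13000/1000) = -11°C.
ISA deviation = -8 − (-11) = +3°C.
Density altitude = 13000 + 120 × (3) = 13000 + (+360) = 13360 ft.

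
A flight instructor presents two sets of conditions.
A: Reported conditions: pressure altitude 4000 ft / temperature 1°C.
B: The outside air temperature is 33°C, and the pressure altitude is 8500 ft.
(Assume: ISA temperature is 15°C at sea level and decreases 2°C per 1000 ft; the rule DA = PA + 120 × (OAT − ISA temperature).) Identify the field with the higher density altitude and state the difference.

A: ISA temp = 7°C, deviation -6°C, DA = 4000 + 120 × (-6) = 3280 ft.
B: ISA temp = -2°C, deviation +35°C, DA = 8500 + 120 × 35 = 12700 ft.
B is higher by 12700 − 3280 = 9420 ft.

B by 9420 ft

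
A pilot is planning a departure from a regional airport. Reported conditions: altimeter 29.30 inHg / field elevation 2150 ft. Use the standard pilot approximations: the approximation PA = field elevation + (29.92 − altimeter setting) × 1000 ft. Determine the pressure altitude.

Pressure correction = (29.92 − 29.30) × 1000 = +620 ft.
Pressure altitude = 2150 + (+620) = 2770 ft.

2770 ft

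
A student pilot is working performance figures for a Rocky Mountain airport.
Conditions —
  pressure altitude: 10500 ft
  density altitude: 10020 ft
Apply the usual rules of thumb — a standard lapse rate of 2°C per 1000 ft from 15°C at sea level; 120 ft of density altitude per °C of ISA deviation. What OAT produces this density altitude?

Density altitude − pressure altitude = 10020 − 10500 = -480 ft.
At 120 ft/°C that is an ISA deviation of -480/120 = -4°C.
ISA temperature at 10500 ft = 15 − 2 × (10500/1000) = -6°C.
OAT = ISA + deviation = -6 + (-4) = -10°C.

-10°C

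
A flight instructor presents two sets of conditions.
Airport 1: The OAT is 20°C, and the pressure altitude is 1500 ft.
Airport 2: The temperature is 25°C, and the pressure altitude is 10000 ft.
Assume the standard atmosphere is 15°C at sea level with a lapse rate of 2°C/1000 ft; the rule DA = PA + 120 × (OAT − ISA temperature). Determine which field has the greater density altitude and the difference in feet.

Airport 1: ISA temp = 12°C, deviation +8°C, DA = 1500 + 120 × 8 = 2460 ft.
Airport 2: ISA temp = -5°C, deviation +30°C, DA = 10000 + 120 × 30 = 13600 ft.
Airport 2 is higher by 13600 − 2460 = 11140 ft.

Airport 2 by 11140 ft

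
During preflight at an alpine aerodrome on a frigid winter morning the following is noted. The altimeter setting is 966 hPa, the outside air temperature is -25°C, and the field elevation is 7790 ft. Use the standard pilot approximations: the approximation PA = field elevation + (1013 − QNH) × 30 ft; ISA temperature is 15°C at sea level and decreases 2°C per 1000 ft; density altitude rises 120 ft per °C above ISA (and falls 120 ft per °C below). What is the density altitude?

Pressure altitude = 7790 + (1013 − 966) × 30 = 7790 + (+1410) = 9200 ft.
ISA temperature at 9200 ft = 15 − 2 × (9200/1000) = -3.4°C.
ISA deviation = -25 − (-3.4) = -21.6°C.
Density altitude = 9200 + 120 × (-21.6) = 6608 ft.

6608 ft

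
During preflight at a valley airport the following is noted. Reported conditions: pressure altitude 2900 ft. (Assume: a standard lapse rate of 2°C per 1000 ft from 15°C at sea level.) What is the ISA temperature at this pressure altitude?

9.2°C

ISA temperature = 15 − 2 × (2900/1000) = 15 − 5.8 = 9.2°C.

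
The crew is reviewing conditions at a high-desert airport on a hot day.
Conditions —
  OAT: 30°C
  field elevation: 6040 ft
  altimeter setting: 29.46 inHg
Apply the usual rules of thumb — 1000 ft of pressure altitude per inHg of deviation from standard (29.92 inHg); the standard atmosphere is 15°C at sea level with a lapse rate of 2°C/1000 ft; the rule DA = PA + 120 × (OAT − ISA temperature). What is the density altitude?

9860 ft

Pressure altitude = 6040 + (29.92 − 29.46) × 1000 = 6040 + (+460) = 6500 ft.
ISA temperature at 6500 ft = 15 − 2 × (6500/1000) = 2°C.
ISA deviation = 30 − 2 = +28°C.
Density altitude = 6500 + 120 × (28) = 9860 ft.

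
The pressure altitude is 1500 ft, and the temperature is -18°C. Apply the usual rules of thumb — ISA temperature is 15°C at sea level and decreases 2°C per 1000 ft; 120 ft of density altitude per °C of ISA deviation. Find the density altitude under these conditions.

-2100 ft

ISA temperature at 1500 ft = 15 − 2 × (1500/1000) = 12°C.
ISA deviation = -18 − 12 = -30°C.
Density altitude = 1500 + 120 × (-30) = 1500 + (-3600) = -2100 ft.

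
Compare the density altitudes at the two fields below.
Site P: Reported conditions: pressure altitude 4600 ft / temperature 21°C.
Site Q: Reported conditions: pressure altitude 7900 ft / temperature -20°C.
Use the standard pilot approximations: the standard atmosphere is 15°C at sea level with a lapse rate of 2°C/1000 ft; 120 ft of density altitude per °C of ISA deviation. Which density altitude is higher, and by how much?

Site P by 828 ft

Site P: ISA temp = 5.8°C, deviation +15.2°C, DA = 4600 + 120 × 15.2 = 6424 ft.
Site Q: ISA temp = -0.8°C, deviation -19.2°C, DA = 7900 + 120 × (-19.2) = 5596 ft.
Site P is higher by 6424 − 5596 = 828 ft.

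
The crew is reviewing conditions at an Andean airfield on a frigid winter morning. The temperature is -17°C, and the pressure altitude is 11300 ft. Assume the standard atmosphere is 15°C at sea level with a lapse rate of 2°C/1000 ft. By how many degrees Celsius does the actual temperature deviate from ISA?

ISA-9.4°C

ISA temperature at 11300 ft = 15 − 2 × (11300/1000) = -7.6°C.
Deviation = OAT − ISA = -17 − (-7.6) = -9.4°C.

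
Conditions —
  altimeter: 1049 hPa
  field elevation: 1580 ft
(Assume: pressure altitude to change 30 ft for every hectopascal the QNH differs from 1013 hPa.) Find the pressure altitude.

Pressure correction = (1013 − 1049) × 30 = -1080 ft.
Pressure altitude = 1580 + (-1080) = 500 ft.

500 ft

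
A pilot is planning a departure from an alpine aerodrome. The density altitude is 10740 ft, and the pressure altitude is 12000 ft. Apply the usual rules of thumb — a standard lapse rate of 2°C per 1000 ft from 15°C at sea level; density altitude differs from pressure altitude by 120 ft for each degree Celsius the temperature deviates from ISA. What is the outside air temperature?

-19.5°C

Density altitude − pressure altitude = 10740 − 12000 = -1260 ft.
At 120 ft/°C that is an ISA deviation of -1260/120 = -10.5°C.
ISA temperature at 12000 ft = 15 − 2 × (12000/1000) = -9°C.
OAT = ISA + deviation = -9 + (-10.5) = -19.5°C.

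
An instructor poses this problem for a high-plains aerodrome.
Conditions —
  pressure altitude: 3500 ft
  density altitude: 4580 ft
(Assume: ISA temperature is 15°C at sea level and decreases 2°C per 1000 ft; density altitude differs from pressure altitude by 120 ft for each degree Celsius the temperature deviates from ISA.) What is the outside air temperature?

17°C

Density altitude − pressure altitude = 4580 − 3500 = +1080 ft.
At 120 ft/°C that is an ISA deviation of 1080/120 = +9°C.
ISA temperature at 3500 ft = 15 − 2 × (3500/1000) = 8°C.
OAT = ISA + deviation = 8 + (+9) = 17°C.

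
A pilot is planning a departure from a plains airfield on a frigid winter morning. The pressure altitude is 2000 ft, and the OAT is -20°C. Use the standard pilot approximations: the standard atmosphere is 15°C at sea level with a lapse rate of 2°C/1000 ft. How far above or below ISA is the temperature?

ISA temperature at 2000 ft = 15 − 2 × (2000/1000) = 11°C.
Deviation = OAT − ISA = -20 − 11 = -31°C.

ISA-31°C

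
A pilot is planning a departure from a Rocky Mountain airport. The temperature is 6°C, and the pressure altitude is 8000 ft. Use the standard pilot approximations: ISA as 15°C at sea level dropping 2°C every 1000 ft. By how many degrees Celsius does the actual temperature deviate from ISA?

ISA temperature at 8000 ft = 15 − 2 × (8000/1000) = -1°C.
Deviation = OAT − ISA = 6 − (-1) = +7°C.

ISA+7°C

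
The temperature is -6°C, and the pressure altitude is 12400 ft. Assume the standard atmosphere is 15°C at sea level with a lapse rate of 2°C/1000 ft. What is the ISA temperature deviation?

ISA temperature at 12400 ft = 15 − 2 × (12400/1000) = -9.8°C.
Deviation = OAT − ISA = -6 − (-9.8) = +3.8°C.

ISA+3.8°C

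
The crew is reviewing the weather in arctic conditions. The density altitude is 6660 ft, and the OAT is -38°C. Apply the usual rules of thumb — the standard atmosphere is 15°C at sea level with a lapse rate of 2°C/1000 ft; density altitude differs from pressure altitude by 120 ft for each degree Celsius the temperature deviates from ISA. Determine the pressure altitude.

DA = PA + 120 × (OAT − (15 − 2·PA/1000)) = PA + 120·OAT − 1800 + 0.24·PA = 1.24·PA + 120·OAT − 1800.
So 1.24·PA = 6660 − 120 × (-38) + 1800 = 13020.
PA = 13020 / 1.24 = 10500 ft.

10500 ft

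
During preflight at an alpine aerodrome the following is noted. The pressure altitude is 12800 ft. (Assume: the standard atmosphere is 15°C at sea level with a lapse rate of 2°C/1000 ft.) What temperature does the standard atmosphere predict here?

ISA temperature = 15 − 2 × (12800/1000) = 15 − 25.6 = -10.6°C.

-10.6°C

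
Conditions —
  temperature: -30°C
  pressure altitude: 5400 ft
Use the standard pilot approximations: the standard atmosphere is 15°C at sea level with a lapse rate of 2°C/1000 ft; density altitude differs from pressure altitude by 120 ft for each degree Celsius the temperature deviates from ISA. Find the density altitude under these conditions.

1296 ft

ISA temperature at 5400 ft = 15 − 2 × (5400/1000) = 4.2°C.
ISA deviation = -30 − 4.2 = -34.2°C.
Density altitude = 5400 + 120 × (-34.2) = 5400 + (-4104) = 1296 ft.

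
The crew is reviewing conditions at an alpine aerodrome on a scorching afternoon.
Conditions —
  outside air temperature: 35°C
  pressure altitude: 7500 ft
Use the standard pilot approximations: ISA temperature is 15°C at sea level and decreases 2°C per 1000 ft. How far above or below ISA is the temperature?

ISA temperature at 7500 ft = 15 − 2 × (7500/1000) = 0°C.
Deviation = OAT − ISA = 35 − 0 = +35°C.

ISA+35°C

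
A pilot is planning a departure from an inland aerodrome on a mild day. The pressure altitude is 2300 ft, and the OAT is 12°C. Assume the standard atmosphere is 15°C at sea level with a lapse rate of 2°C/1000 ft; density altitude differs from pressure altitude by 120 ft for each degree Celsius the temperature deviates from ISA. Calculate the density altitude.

ISA temperature at 2300 ft = 15 − 2 × (2300/1000) = 10.4°C.
ISA deviation = 12 − 10.4 = +1.6°C.
Density altitude = 2300 + 120 × (1.6) = 2300 + (+192) = 2492 ft.

2492 ft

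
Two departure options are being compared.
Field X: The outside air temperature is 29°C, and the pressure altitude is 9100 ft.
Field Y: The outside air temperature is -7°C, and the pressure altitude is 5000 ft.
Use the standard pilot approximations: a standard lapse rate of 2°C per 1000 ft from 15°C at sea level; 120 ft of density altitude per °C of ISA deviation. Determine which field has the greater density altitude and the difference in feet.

Field X by 9404 ft

Field X: ISA temp = -3.2°C, deviation +32.2°C, DA = 9100 + 120 × 32.2 = 12964 ft.
Field Y: ISA temp = 5°C, deviation -12°C, DA = 5000 + 120 × (-12) = 3560 ft.
Field X is higher by 12964 − 3560 = 9404 ft.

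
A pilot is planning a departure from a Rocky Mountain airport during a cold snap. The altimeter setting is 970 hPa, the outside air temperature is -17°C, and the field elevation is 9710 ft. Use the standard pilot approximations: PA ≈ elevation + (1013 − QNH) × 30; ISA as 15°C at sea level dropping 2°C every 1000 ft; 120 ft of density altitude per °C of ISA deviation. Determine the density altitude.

9800 ft

Pressure altitude = 9710 + (1013 − 970) × 30 = 9710 + (+1290) = 11000 ft.
ISA temperature at 11000 ft = 15 − 2 × (11000/1000) = -7°C.
ISA deviation = -17 − (-7) = -10°C.
Density altitude = 11000 + 120 × (-10) = 9800 ft.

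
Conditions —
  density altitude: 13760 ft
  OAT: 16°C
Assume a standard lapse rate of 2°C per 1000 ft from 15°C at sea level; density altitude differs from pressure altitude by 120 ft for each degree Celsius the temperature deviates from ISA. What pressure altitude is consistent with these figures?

11000 ft

DA = PA + 120 × (OAT − (15 − 2·PA/1000)) = PA + 120·OAT − 1800 + 0.24·PA = 1.24·PA + 120·OAT − 1800.
So 1.24·PA = 13760 − 120 × 16 + 1800 = 13640.
PA = 13640 / 1.24 = 11000 ft.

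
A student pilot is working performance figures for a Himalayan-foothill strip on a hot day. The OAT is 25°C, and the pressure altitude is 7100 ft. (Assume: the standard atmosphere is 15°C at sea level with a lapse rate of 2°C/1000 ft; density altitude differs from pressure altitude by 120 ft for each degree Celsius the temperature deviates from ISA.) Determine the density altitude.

10004 ft

ISA temperature at 7100 ft = 15 − 2 × (7100/1000) = 0.8°C.
ISA deviation = 25 − 0.8 = +24.2°C.
Density altitude = 7100 + 120 × (24.2) = 7100 + (+2904) = 10004 ft.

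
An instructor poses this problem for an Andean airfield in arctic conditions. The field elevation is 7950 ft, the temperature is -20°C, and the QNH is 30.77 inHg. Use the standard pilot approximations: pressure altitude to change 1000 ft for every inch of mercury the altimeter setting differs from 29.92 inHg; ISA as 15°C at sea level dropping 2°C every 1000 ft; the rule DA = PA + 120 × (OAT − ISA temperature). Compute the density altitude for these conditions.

Pressure altitude = 7950 + (29.92 − 30.77) × 1000 = 7950 + (-850) = 7100 ft.
ISA temperature at 7100 ft = 15 − 2 × (7100/1000) = 0.8°C.
ISA deviation = -20 − 0.8 = -20.8°C.
Density altitude = 7100 + 120 × (-20.8) = 4604 ft.

4604 ft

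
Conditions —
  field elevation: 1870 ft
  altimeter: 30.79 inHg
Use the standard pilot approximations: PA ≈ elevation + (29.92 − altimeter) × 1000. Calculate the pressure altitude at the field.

1000 ft

Pressure correction = (29.92 − 30.79) × 1000 = -870 ft.
Pressure altitude = 1870 + (-870) = 1000 ft.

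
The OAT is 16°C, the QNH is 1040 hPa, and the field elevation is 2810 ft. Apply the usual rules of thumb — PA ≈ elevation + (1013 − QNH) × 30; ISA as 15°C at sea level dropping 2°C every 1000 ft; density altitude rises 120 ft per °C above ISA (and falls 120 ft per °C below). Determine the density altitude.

2600 ft

Pressure altitude = 2810 + (1013 − 1040) × 30 = 2810 + (-810) = 2000 ft.
ISA temperature at 2000 ft = 15 − 2 × (2000/1000) = 11°C.
ISA deviation = 16 − 11 = +5°C.
Density altitude = 2000 + 120 × (5) = 2600 ft.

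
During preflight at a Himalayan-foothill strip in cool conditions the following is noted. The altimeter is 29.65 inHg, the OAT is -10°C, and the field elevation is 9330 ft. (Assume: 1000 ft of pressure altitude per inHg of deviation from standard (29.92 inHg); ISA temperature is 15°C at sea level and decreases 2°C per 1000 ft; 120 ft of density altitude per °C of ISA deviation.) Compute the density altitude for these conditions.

Pressure altitude = 9330 + (29.92 − 29.65) × 1000 = 9330 + (+270) = 9600 ft.
ISA temperature at 9600 ft = 15 − 2 × (9600/1000) = -4.2°C.
ISA deviation = -10 − (-4.2) = -5.8°C.
Density altitude = 9600 + 120 × (-5.8) = 8904 ft.

8904 ft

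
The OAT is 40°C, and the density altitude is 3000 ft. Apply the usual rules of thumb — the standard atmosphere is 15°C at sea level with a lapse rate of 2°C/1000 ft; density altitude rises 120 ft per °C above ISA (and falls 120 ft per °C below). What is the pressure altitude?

0 ft

DA = PA + 120 × (OAT − (15 − 2·PA/1000)) = PA + 120·OAT − 1800 + 0.24·PA = 1.24·PA + 120·OAT − 1800.
So 1.24·PA = 3000 − 120 × 40 + 1800 = 0.
PA = 0 / 1.24 = 0 ft.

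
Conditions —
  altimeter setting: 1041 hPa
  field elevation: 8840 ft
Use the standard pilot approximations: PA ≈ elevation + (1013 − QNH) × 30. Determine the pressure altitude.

Pressure correction = (1013 − 1041) × 30 = -840 ft.
Pressure altitude = 8840 + (-840) = 8000 ft.

8000 ft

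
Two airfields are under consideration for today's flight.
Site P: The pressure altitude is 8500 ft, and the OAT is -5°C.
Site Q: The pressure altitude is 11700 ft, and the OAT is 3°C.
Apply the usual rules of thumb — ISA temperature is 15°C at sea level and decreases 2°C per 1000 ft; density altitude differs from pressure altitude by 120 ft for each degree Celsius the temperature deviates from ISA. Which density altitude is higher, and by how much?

Site Q by 4928 ft

Site P: ISA temp = -2°C, deviation -3°C, DA = 8500 + 120 × (-3) = 8140 ft.
Site Q: ISA temp = -8.4°C, deviation +11.4°C, DA = 11700 + 120 × 11.4 = 13068 ft.
Site Q is higher by 13068 − 8140 = 4928 ft.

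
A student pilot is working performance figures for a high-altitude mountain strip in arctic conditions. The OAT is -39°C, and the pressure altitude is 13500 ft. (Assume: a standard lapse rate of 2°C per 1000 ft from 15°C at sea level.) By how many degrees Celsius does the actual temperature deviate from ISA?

ISA-27°C

ISA temperature at 13500 ft = 15 − 2 × (13500/1000) = -12°C.
Deviation = OAT − ISA = -39 − (-12) = -27°C.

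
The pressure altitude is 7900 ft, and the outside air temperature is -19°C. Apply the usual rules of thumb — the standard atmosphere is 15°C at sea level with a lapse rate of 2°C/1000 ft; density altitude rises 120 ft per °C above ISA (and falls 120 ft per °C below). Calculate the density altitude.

ISA temperature at 7900 ft = 15 − 2 × (7900/1000) = -0.8°C.
ISA deviation = -19 − (-0.8) = -18.2°C.
Density altitude = 7900 + 120 × (-18.2) = 7900 + (-2184) = 5716 ft.

5716 ft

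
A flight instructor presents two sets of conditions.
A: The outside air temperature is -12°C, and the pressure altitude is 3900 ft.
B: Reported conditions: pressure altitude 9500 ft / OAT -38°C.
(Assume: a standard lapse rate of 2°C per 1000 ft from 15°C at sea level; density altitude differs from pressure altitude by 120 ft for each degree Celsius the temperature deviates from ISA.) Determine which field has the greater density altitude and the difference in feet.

A: ISA temp = 7.2°C, deviation -19.2°C, DA = 3900 + 120 × (-19.2) = 1596 ft.
B: ISA temp = -4°C, deviation -34°C, DA = 9500 + 120 × (-34) = 5420 ft.
B is higher by 5420 − 1596 = 3824 ft.

B by 3824 ft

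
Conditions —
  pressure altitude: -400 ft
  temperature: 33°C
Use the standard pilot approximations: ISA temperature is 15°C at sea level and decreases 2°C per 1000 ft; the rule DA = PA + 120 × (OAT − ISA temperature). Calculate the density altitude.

ISA temperature at -400 ft = 15 − 2 × (-400/1000) = 15.8°C.
ISA deviation = 33 − 15.8 = +17.2°C.
Density altitude = -400 + 120 × (17.2) = -400 + (+2064) = 1664 ft.

1664 ft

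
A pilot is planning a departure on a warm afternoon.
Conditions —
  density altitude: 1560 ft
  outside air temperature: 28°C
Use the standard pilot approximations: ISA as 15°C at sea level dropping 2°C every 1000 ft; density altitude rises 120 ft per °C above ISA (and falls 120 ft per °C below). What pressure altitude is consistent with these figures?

0 ft

DA = PA + 120 × (OAT − (15 − 2·PA/1000)) = PA + 120·OAT − 1800 + 0.24·PA = 1.24·PA + 120·OAT − 1800.
So 1.24·PA = 1560 − 120 × 28 + 1800 = 0.
PA = 0 / 1.24 = 0 ft.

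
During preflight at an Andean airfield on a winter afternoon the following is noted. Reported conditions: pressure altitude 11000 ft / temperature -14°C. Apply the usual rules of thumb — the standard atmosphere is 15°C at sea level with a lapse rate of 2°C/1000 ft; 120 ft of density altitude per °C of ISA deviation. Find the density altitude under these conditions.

10160 ft

ISA temperature at 11000 ft = 15 − 2 × (11000/1000) = -7°C.
ISA deviation = -14 − (-7) = -7°C.
Density altitude = 11000 + 120 × (-7) = 11000 + (-840) = 10160 ft.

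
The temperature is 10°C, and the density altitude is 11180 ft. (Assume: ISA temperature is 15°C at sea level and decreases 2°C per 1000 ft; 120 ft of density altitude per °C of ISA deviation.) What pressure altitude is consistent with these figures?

DA = PA + 120 × (OAT − (15 − 2·PA/1000)) = PA + 120·OAT − 1800 + 0.24·PA = 1.24·PA + 120·OAT − 1800.
So 1.24·PA = 11180 − 120 × 10 + 1800 = 11780.
PA = 11780 / 1.24 = 9500 ft.

9500 ft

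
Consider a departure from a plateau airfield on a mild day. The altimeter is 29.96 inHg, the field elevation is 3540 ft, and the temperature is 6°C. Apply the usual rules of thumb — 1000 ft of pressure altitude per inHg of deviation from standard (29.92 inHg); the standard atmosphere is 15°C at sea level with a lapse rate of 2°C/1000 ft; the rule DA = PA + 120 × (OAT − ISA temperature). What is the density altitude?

Pressure altitude = 3540 + (29.92 − 29.96) × 1000 = 3540 + (-40) = 3500 ft.
ISA temperature at 3500 ft = 15 − 2 × (3500/1000) = 8°C.
ISA deviation = 6 − 8 = -2°C.
Density altitude = 3500 + 120 × (-2) = 3260 ft.

3260 ft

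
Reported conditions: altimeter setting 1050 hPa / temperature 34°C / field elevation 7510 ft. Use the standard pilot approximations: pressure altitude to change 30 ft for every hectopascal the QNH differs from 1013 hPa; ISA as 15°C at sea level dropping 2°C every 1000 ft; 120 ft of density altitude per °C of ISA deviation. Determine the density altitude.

10216 ft

Pressure altitude = 7510 + (1013 − 1050) × 30 = 7510 + (-1110) = 6400 ft.
ISA temperature at 6400 ft = 15 − 2 × (6400/1000) = 2.2°C.
ISA deviation = 34 − 2.2 = +31.8°C.
Density altitude = 6400 + 120 × (31.8) = 10216 ft.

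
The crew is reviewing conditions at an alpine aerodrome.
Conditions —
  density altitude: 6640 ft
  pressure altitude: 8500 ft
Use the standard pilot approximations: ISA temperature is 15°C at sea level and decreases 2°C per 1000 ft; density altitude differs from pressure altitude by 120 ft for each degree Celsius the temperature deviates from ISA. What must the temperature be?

Density altitude − pressure altitude = 6640 − 8500 = -1860 ft.
At 120 ft/°C that is an ISA deviation of -1860/120 = -15.5°C.
ISA temperature at 8500 ft = 15 − 2 × (8500/1000) = -2°C.
OAT = ISA + deviation = -2 + (-15.5) = -17.5°C.

-17.5°C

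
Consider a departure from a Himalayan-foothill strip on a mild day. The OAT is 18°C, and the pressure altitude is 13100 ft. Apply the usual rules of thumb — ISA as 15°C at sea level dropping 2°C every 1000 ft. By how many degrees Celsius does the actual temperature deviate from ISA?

ISA+29.2°C

ISA temperature at 13100 ft = 15 − 2 × (13100/1000) = -11.2°C.
Deviation = OAT − ISA = 18 − (-11.2) = +29.2°C.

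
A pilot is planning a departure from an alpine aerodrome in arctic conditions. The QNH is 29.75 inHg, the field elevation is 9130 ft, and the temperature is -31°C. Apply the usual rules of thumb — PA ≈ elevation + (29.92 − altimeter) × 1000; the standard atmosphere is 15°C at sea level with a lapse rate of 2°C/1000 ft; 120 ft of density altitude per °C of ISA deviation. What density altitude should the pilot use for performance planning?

6012 ft

Pressure altitude = 9130 + (29.92 − 29.75) × 1000 = 9130 + (+170) = 9300 ft.
ISA temperature at 9300 ft = 15 − 2 × (9300/1000) = -3.6°C.
ISA deviation = -31 − (-3.6) = -27.4°C.
Density altitude = 9300 + 120 × (-27.4) = 6012 ft.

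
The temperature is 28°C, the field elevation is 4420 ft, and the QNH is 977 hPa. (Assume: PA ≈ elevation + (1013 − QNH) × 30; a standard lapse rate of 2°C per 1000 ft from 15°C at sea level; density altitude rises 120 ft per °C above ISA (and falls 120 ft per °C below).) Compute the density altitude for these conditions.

Pressure altitude = 4420 + (1013 − 977) × 30 = 4420 + (+1080) = 5500 ft.
ISA temperature at 5500 ft = 15 − 2 × (5500/1000) = 4°C.
ISA deviation = 28 − 4 = +24°C.
Density altitude = 5500 + 120 × (24) = 8380 ft.

8380 ft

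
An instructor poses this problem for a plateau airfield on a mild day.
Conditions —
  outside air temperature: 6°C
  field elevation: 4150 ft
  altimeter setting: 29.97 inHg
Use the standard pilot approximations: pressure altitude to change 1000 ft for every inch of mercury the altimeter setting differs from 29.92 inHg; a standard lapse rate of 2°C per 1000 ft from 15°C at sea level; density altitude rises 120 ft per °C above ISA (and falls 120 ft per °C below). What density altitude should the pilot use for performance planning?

4004 ft

Pressure altitude = 4150 + (29.92 − 29.97) × 1000 = 4150 + (-50) = 4100 ft.
ISA temperature at 4100 ft = 15 − 2 × (4100/1000) = 6.8°C.
ISA deviation = 6 − 6.8 = -0.8°C.
Density altitude = 4100 + 120 × (-0.8) = 4004 ft.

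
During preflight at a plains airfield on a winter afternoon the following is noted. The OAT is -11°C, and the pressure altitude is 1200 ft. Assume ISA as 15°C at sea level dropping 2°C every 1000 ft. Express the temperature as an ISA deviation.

ISA-23.6°C

ISA temperature at 1200 ft = 15 − 2 × (1200/1000) = 12.6°C.
Deviation = OAT − ISA = -11 − 12.6 = -23.6°C.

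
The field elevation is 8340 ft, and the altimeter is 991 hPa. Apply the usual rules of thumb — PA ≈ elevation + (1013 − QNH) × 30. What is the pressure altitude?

9000 ft

Pressure correction = (1013 − 991) × 30 = +660 ft.
Pressure altitude = 8340 + (+660) = 9000 ft.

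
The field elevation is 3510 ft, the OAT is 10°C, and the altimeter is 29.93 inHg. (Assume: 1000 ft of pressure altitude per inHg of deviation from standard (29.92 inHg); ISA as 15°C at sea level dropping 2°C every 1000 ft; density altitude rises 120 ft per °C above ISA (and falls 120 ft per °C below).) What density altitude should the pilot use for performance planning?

3740 ft

Pressure altitude = 3510 + (29.92 − 29.93) × 1000 = 3510 + (-10) = 3500 ft.
ISA temperature at 3500 ft = 15 − 2 × (3500/1000) = 8°C.
ISA deviation = 10 − 8 = +2°C.
Density altitude = 3500 + 120 × (2) = 3740 ft.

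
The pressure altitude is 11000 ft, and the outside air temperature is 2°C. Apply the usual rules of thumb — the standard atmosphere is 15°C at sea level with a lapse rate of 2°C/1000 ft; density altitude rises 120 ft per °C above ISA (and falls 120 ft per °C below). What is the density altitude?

12080 ft

ISA temperature at 11000 ft = 15 − 2 × (11000/1000) = -7°C.
ISA deviation = 2 − (-7) = +9°C.
Density altitude = 11000 + 120 × (9) = 11000 + (+1080) = 12080 ft.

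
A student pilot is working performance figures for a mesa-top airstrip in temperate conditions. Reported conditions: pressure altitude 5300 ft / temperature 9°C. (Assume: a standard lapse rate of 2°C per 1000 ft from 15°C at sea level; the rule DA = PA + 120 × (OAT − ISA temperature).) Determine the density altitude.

5852 ft

ISA temperature at 5300 ft = 15 − 2 × (5300/1000) = 4.4°C.
ISA deviation = 9 − 4.4 = +4.6°C.
Density altitude = 5300 + 120 × (4.6) = 5300 + (+552) = 5852 ft.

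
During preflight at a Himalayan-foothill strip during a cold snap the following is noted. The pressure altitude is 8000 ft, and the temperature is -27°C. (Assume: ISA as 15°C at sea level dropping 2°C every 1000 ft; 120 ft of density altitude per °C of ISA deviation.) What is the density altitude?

ISA temperature at 8000 ft = 15 − 2 × (8000/1000) = -1°C.
ISA deviation = -27 − (-1) = -26°C.
Density altitude = 8000 + 120 × (-26) = 8000 + (-3120) = 4880 ft.

4880 ft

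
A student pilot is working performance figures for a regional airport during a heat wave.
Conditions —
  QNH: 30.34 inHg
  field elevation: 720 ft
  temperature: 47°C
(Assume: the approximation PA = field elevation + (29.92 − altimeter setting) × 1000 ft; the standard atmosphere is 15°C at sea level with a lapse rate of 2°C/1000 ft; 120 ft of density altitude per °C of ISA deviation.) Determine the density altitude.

4212 ft

Pressure altitude = 720 + (29.92 − 30.34) × 1000 = 720 + (-420) = 300 ft.
ISA temperature at 300 ft = 15 − 2 × (300/1000) = 14.4°C.
ISA deviation = 47 − 14.4 = +32.6°C.
Density altitude = 300 + 120 × (32.6) = 4212 ft.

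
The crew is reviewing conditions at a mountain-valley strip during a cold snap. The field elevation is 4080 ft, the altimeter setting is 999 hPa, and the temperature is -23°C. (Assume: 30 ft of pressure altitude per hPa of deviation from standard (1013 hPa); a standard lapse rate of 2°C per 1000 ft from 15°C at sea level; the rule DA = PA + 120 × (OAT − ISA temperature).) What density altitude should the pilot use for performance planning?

Pressure altitude = 4080 + (1013 − 999) × 30 = 4080 + (+420) = 4500 ft.
ISA temperature at 4500 ft = 15 − 2 × (4500/1000) = 6°C.
ISA deviation = -23 − 6 = -29°C.
Density altitude = 4500 + 120 × (-29) = 1020 ft.

1020 ft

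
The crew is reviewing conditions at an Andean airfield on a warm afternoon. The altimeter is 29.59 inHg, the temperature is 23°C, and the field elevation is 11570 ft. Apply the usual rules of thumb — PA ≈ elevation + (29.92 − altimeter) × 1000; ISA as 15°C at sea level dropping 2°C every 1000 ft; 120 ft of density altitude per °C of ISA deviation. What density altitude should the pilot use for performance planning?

15716 ft

Pressure altitude = 11570 + (29.92 − 29.59) × 1000 = 11570 + (+330) = 11900 ft.
ISA temperature at 11900 ft = 15 − 2 × (11900/1000) = -8.8°C.
ISA deviation = 23 − (-8.8) = +31.8°C.
Density altitude = 11900 + 120 × (31.8) = 15716 ft.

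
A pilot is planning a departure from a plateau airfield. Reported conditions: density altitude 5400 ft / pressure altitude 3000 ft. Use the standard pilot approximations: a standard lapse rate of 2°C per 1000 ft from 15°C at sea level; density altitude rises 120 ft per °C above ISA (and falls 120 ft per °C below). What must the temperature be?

29°C

Density altitude − pressure altitude = 5400 − 3000 = +2400 ft.
At 120 ft/°C that is an ISA deviation of 2400/120 = +20°C.
ISA temperature at 3000 ft = 15 − 2 × (3000/1000) = 9°C.
OAT = ISA + deviation = 9 + (+20) = 29°C.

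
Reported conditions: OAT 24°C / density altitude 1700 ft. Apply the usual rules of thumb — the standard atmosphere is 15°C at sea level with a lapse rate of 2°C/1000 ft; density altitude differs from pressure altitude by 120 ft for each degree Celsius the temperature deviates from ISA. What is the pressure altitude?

500 ft

DA = PA + 120 × (OAT − (15 − 2·PA/1000)) = PA + 120·OAT − 1800 + 0.24·PA = 1.24·PA + 120·OAT − 1800.
So 1.24·PA = 1700 − 120 × 24 + 1800 = 620.
PA = 620 / 1.24 = 500 ft.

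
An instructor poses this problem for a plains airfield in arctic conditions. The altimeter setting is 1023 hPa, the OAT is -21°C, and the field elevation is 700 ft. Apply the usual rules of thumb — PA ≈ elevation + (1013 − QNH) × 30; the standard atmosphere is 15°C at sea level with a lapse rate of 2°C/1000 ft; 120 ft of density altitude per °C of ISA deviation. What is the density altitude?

-3824 ft

Pressure altitude = 700 + (1013 − 1023) × 30 = 700 + (-300) = 400 ft.
ISA temperature at 400 ft = 15 − 2 × (400/1000) = 14.2°C.
ISA deviation = -21 − 14.2 = -35.2°C.
Density altitude = 400 + 120 × (-35.2) = -3824 ft.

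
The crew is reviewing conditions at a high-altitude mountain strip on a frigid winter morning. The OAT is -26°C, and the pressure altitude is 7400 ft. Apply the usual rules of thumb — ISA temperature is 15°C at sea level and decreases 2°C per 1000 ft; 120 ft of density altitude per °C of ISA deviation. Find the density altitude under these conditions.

ISA temperature at 7400 ft = 15 − 2 × (7400/1000) = 0.2°C.
ISA deviation = -26 − 0.2 = -26.2°C.
Density altitude = 7400 + 120 × (-26.2) = 7400 + (-3144) = 4256 ft.

4256 ft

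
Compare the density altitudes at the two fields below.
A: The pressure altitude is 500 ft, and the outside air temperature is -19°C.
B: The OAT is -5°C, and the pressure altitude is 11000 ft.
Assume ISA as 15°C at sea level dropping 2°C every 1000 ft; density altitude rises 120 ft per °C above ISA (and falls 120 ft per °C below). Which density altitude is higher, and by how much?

A: ISA temp = 14°C, deviation -33°C, DA = 500 + 120 × (-33) = -3460 ft.
B: ISA temp = -7°C, deviation +2°C, DA = 11000 + 120 × 2 = 11240 ft.
B is higher by 11240 − (-3460) = 14700 ft.

B by 14700 ft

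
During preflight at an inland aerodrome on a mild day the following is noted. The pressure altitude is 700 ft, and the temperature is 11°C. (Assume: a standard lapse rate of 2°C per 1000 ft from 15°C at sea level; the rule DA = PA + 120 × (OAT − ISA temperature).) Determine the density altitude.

ISA temperature at 700 ft = 15 − 2 × (700/1000) = 13.6°C.
ISA deviation = 11 − 13.6 = -2.6°C.
Density altitude = 700 + 120 × (-2.6) = 700 + (-312) = 388 ft.

388 ft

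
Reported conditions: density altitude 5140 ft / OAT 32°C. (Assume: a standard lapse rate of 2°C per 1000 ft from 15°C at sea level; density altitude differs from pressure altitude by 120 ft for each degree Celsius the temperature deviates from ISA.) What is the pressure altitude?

2500 ft

DA = PA + 120 × (OAT − (15 − 2·PA/1000)) = PA + 120·OAT − 1800 + 0.24·PA = 1.24·PA + 120·OAT − 1800.
So 1.24·PA = 5140 − 120 × 32 + 1800 = 3100.
PA = 3100 / 1.24 = 2500 ft.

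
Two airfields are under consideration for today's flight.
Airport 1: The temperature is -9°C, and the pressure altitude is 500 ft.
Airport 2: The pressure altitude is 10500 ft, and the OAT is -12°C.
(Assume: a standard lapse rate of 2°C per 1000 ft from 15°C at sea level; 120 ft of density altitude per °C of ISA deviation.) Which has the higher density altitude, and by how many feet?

Airport 2 by 12040 ft

Airport 1: ISA temp = 14°C, deviation -23°C, DA = 500 + 120 × (-23) = -2260 ft.
Airport 2: ISA temp = -6°C, deviation -6°C, DA = 10500 + 120 × (-6) = 9780 ft.
Airport 2 is higher by 9780 − (-2260) = 12040 ft.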